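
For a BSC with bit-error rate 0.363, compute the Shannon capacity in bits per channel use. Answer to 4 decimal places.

Binary symmetric channel: C = 1 − h₂(ε) where h₂ is the binary entropy function.
h₂(0.363) = −0.363·log₂0.363 − 0.637·log₂0.637 = 0.9451.
C = 1 − 0.9451 = 0.0549 bits per channel use.

0.0549 bits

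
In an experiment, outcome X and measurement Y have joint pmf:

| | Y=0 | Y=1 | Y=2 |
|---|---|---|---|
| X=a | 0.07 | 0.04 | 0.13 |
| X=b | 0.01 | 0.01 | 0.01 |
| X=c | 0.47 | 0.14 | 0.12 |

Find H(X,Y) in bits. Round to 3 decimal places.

2.312 bits

H(X,Y) = −Σ p(x,y)·log₂ p(x,y) over all 9 cells.
  cell (a,0): −0.07·log₂0.07 = 0.2686
  cell (a,1): −0.04·log₂0.04 = 0.1858
  cell (a,2): −0.13·log₂0.13 = 0.3826
  cell (b,0): −0.01·log₂0.01 = 0.0664
  cell (b,1): −0.01·log₂0.01 = 0.0664
  cell (b,2): −0.01·log₂0.01 = 0.0664
  cell (c,0): −0.47·log₂0.47 = 0.5120
  cell (c,1): −0.14·log₂0.14 = 0.3971
  cell (c,2): −0.12·log₂0.12 = 0.3671
Sum = 2.312 bits.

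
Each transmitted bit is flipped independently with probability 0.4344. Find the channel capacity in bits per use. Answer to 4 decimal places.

Binary symmetric channel: C = 1 − h₂(ε) where h₂ is the binary entropy function.
h₂(0.4344) = −0.4344·log₂0.4344 − 0.5656·log₂0.5656 = 0.9875.
C = 1 − 0.9875 = 0.0125 bits per channel use.

0.0125 bits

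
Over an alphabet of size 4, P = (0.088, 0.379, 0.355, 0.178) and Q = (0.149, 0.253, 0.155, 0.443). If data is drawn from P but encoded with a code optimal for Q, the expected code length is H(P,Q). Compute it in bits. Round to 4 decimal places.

H(P,Q) = −Σ p·log₂ q.
  −0.088·log₂(0.149) = 0.24170
  −0.379·log₂(0.253) = 0.75148
  −0.355·log₂(0.155) = 0.95483
  −0.178·log₂(0.443) = 0.20908
H(P,Q) = 2.1571 bits.

2.1571 bits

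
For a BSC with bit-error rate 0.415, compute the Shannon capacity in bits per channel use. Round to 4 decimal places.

Binary symmetric channel: C = 1 − h₂(ε) where h₂ is the binary entropy function.
h₂(0.415) = −0.415·log₂0.415 − 0.585·log₂0.585 = 0.9791.
C = 1 − 0.9791 = 0.0209 bits per channel use.

0.0209 bits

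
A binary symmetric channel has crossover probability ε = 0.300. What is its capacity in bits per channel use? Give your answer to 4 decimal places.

0.1187 bits

Binary symmetric channel: C = 1 − h₂(ε) where h₂ is the binary entropy function.
h₂(0.300) = −0.300·log₂0.300 − 0.700·log₂0.700 = 0.8813.
C = 1 − 0.8813 = 0.1187 bits per channel use.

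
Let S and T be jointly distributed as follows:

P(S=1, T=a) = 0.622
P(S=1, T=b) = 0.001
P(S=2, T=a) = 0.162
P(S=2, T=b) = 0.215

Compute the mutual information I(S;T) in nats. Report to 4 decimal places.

Marginals: p(S) = (0.6230, 0.3770), p(T) = (0.7840, 0.2160).
I(S;T) = Σ p(x,y)·ln[p(x,y)/(p(x)p(y))].
  (1,a): 0.622·ln(1.2735) = 0.15036
  (1,b): 0.001·ln(0.0074) = -0.00490
  (2,a): 0.162·ln(0.5481) = -0.09741
  (2,b): 0.215·ln(2.6402) = 0.20874
Sum = 0.2568 nats.

0.2568 nats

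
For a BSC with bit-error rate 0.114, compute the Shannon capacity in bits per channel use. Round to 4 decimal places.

Binary symmetric channel: C = 1 − h₂(ε) where h₂ is the binary entropy function.
h₂(0.114) = −0.114·log₂0.114 − 0.886·log₂0.886 = 0.5119.
C = 1 − 0.5119 = 0.4881 bits per channel use.

0.4881 bits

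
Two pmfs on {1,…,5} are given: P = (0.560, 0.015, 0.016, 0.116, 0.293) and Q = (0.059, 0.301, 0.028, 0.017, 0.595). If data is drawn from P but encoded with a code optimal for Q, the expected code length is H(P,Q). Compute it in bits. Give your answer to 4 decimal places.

3.2964 bits

H(P,Q) = −Σ p·log₂ q.
  −0.560·log₂(0.059) = 2.28656
  −0.015·log₂(0.301) = 0.02598
  −0.016·log₂(0.028) = 0.08253
  −0.116·log₂(0.017) = 0.68189
  −0.293·log₂(0.595) = 0.21947
H(P,Q) = 3.2964 bits.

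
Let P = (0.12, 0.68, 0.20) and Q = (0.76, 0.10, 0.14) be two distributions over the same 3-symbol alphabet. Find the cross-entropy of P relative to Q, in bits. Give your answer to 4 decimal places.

2.8737 bits

H(P,Q) = −Σ p·log₂ q.
  −0.12·log₂(0.76) = 0.04751
  −0.68·log₂(0.10) = 2.25891
  −0.20·log₂(0.14) = 0.56730
H(P,Q) = 2.8737 bits.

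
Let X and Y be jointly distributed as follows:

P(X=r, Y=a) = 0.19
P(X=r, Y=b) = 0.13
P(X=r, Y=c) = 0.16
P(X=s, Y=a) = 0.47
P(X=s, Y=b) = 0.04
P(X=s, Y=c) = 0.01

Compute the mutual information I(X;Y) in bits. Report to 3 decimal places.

Marginals: p(X) = (0.4800, 0.5200), p(Y) = (0.6600, 0.1700, 0.1700).
I(X;Y) = H(X) + H(Y) − H(X,Y).
H(X) = 0.9988, H(Y) = 1.2648, H(X,Y) = 2.0250.
I(X;Y) = 0.9988 + 1.2648 − 2.0250 = 0.239 bits.

0.239 bits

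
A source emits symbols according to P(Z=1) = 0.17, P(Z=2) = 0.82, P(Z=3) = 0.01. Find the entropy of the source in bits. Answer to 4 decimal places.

H(Z) = −Σ p·log₂ p.
  −(0.17)·log₂(0.17) = 0.43459
  −(0.82)·log₂(0.82) = 0.23477
  −(0.01)·log₂(0.01) = 0.06644
Sum: 0.43459 + 0.23477 + 0.06644 = 0.7358 bits.

0.7358 bits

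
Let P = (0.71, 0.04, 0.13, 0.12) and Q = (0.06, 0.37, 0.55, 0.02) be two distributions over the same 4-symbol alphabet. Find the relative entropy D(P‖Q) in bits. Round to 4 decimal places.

D(P‖Q) = Σ p·log₂(p/q).
  0.71·log₂(0.71/0.06) = 2.53100
  0.04·log₂(0.04/0.37) = -0.12838
  0.13·log₂(0.13/0.55) = -0.27052
  0.12·log₂(0.12/0.02) = 0.31020
D(P‖Q) = 2.4423 bits.

2.4423 bits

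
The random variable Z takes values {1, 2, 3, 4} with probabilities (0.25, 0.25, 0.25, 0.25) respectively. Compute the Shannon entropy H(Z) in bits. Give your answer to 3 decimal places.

2.000 bits

H(Z) = −Σ p·log₂ p.
  −(0.25)·log₂(0.25) = 0.5000
  −(0.25)·log₂(0.25) = 0.5000
  −(0.25)·log₂(0.25) = 0.5000
  −(0.25)·log₂(0.25) = 0.5000
Sum: 0.5000 + 0.5000 + 0.5000 + 0.5000 = 2.000 bits.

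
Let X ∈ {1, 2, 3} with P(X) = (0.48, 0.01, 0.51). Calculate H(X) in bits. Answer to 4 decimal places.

H(X) = −Σ p·log₂ p.
  −(0.48)·log₂(0.48) = 0.50827
  −(0.01)·log₂(0.01) = 0.06644
  −(0.51)·log₂(0.51) = 0.49543
Sum: 0.50827 + 0.06644 + 0.49543 = 1.0701 bits.

1.0701 bits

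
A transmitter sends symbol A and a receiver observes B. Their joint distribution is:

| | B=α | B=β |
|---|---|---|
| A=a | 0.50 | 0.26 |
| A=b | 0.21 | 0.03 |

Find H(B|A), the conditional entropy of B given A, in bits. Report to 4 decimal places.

0.8348 bits

Marginals: p(A) = (0.7600, 0.2400), p(B) = (0.7100, 0.2900).
H(B|A) = Σ p(A) · H(B|A=·).
  A=a: p=0.7600, H(B|A=a) = 0.9268
  A=b: p=0.2400, H(B|A=b) = 0.5436
Weighted sum = 0.8348 bits.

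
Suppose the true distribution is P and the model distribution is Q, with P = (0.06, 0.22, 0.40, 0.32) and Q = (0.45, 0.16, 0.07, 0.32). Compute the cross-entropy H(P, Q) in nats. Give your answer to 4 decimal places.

1.8794 nats

H(P,Q) = −Σ p·ln q.
  −0.06·ln(0.45) = 0.04791
  −0.22·ln(0.16) = 0.40317
  −0.40·ln(0.07) = 1.06370
  −0.32·ln(0.32) = 0.36462
H(P,Q) = 1.8794 nats.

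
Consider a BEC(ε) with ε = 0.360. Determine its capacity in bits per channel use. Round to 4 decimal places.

Binary erasure channel: capacity C = 1 − ε.
C = 1 − 0.360 = 0.6400 bits per channel use.

0.6400 bits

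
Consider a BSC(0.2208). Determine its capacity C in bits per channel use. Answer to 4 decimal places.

0.2384 bits

Binary symmetric channel: C = 1 − h₂(ε) where h₂ is the binary entropy function.
h₂(0.2208) = −0.2208·log₂0.2208 − 0.7792·log₂0.7792 = 0.7616.
C = 1 − 0.7616 = 0.2384 bits per channel use.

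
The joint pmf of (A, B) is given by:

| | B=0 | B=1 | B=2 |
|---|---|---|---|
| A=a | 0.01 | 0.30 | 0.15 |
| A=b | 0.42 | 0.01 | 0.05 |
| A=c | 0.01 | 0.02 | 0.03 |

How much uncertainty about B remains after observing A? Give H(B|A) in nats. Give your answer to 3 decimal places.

Chain rule: H(B|A) = H(A,B) − H(A).
Marginals: p(A) = (0.4600, 0.4800, 0.0600), p(B) = (0.4400, 0.3300, 0.2300).
H(A,B) = 1.4815 nats; H(A) = 0.8783 nats.
H(B|A) = 1.4815 − 0.8783 = 0.603 nats.

0.603 nats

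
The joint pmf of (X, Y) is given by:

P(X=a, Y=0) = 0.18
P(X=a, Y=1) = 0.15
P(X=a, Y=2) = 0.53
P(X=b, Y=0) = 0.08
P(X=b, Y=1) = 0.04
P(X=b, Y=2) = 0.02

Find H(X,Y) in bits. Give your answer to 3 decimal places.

H(X,Y) = −Σ p(x,y)·log₂ p(x,y) over all 6 cells.
  cell (a,0): −0.18·log₂0.18 = 0.4453
  cell (a,1): −0.15·log₂0.15 = 0.4105
  cell (a,2): −0.53·log₂0.53 = 0.4854
  cell (b,0): −0.08·log₂0.08 = 0.2915
  cell (b,1): −0.04·log₂0.04 = 0.1858
  cell (b,2): −0.02·log₂0.02 = 0.1129
Sum = 1.931 bits.

1.931 bits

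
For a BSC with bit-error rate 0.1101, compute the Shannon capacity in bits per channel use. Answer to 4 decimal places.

Binary symmetric channel: C = 1 − h₂(ε) where h₂ is the binary entropy function.
h₂(0.1101) = −0.1101·log₂0.1101 − 0.8899·log₂0.8899 = 0.5002.
C = 1 − 0.5002 = 0.4998 bits per channel use.

0.4998 bits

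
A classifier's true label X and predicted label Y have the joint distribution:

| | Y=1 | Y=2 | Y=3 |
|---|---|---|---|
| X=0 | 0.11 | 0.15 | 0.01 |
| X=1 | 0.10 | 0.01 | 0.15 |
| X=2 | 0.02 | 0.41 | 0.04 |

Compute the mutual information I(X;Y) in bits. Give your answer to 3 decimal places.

0.479 bits

Marginals: p(X) = (0.2700, 0.2600, 0.4700), p(Y) = (0.2300, 0.5700, 0.2000).
I(X;Y) = Σ p(x,y)·log₂[p(x,y)/(p(x)p(y))].
  (0,1): 0.11·log₂(1.7713) = 0.0907
  (0,2): 0.15·log₂(0.9747) = -0.0056
  (0,3): 0.01·log₂(0.1852) = -0.0243
  (1,1): 0.10·log₂(1.6722) = 0.0742
  (1,2): 0.01·log₂(0.0675) = -0.0389
  (1,3): 0.15·log₂(2.8846) = 0.2293
  (2,1): 0.02·log₂(0.1850) = -0.0487
  (2,2): 0.41·log₂(1.5304) = 0.2517
  (2,3): 0.04·log₂(0.4255) = -0.0493
Sum = 0.479 bits.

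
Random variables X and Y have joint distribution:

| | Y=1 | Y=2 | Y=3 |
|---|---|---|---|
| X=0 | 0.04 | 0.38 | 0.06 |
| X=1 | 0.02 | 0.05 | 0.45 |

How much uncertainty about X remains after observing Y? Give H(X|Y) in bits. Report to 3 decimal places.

Chain rule: H(X|Y) = H(X,Y) − H(Y).
Marginals: p(X) = (0.4800, 0.5200), p(Y) = (0.0600, 0.4300, 0.5100).
H(X,Y) = 1.8071 bits; H(Y) = 1.2625 bits.
H(X|Y) = 1.8071 − 1.2625 = 0.545 bits.

0.545 bits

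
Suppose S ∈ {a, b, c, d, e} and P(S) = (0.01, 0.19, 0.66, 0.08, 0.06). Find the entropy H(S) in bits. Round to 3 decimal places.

H(S) = −Σ p·log₂ p.
  −(0.01)·log₂(0.01) = 0.0664
  −(0.19)·log₂(0.19) = 0.4552
  −(0.66)·log₂(0.66) = 0.3956
  −(0.08)·log₂(0.08) = 0.2915
  −(0.06)·log₂(0.06) = 0.2435
Sum: 0.0664 + 0.4552 + 0.3956 + 0.2915 + 0.2435 = 1.452 bits.

1.452 bits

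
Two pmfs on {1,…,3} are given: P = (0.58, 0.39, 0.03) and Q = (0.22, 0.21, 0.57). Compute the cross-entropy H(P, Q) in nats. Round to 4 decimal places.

H(P,Q) = −Σ p·ln q.
  −0.58·ln(0.22) = 0.87819
  −0.39·ln(0.21) = 0.60865
  −0.03·ln(0.57) = 0.01686
H(P,Q) = 1.5037 nats.

1.5037 nats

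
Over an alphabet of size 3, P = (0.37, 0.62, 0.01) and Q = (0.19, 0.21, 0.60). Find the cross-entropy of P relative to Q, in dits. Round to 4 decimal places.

0.6893 dits

H(P,Q) = −Σ p·log₁₀ q.
  −0.37·log₁₀(0.19) = 0.26686
  −0.62·log₁₀(0.21) = 0.42022
  −0.01·log₁₀(0.60) = 0.00222
H(P,Q) = 0.6893 dits.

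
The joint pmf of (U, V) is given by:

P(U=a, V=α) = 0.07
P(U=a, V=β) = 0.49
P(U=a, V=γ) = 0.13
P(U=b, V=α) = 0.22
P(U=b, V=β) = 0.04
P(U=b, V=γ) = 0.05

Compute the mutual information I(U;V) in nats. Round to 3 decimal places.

Marginals: p(U) = (0.6900, 0.3100), p(V) = (0.2900, 0.5300, 0.1800).
I(U;V) = Σ p(x,y)·ln[p(x,y)/(p(x)p(y))].
  (a,α): 0.07·ln(0.3498) = -0.0735
  (a,β): 0.49·ln(1.3399) = 0.1434
  (a,γ): 0.13·ln(1.0467) = 0.0059
  (b,α): 0.22·ln(2.4472) = 0.1969
  (b,β): 0.04·ln(0.2435) = -0.0565
  (b,γ): 0.05·ln(0.8961) = -0.0055
Sum = 0.211 nats.

0.211 nats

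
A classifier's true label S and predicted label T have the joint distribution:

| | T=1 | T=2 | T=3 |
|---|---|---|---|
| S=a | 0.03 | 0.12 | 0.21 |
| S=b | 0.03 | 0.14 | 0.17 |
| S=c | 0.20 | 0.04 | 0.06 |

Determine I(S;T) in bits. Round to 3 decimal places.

Marginals: p(S) = (0.3600, 0.3400, 0.3000), p(T) = (0.2600, 0.3000, 0.4400).
I(S;T) = H(S) + H(T) − H(S,T).
H(S) = 1.5809, H(T) = 1.5475, H(S,T) = 2.8688.
I(S;T) = 1.5809 + 1.5475 − 2.8688 = 0.260 bits.

0.260 bits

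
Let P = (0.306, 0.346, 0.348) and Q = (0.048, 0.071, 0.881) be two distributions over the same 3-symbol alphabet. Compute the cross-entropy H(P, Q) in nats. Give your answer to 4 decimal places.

H(P,Q) = −Σ p·ln q.
  −0.306·ln(0.048) = 0.92919
  −0.346·ln(0.071) = 0.91520
  −0.348·ln(0.881) = 0.04409
H(P,Q) = 1.8885 nats.

1.8885 nats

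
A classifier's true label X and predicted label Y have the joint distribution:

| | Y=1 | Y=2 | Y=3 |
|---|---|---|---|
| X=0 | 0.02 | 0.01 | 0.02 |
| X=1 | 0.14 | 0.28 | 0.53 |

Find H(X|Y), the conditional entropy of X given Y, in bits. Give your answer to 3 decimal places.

Chain rule: H(X|Y) = H(X,Y) − H(Y).
Marginals: p(X) = (0.0500, 0.9500), p(Y) = (0.1600, 0.2900, 0.5500).
H(X,Y) = 1.6890 bits; H(Y) = 1.4153 bits.
H(X|Y) = 1.6890 − 1.4153 = 0.274 bits.

0.274 bits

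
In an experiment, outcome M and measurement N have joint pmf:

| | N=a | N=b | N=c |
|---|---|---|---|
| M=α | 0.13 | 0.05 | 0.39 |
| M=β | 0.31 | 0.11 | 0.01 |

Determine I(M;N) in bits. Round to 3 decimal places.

0.390 bits

Marginals: p(M) = (0.5700, 0.4300), p(N) = (0.4400, 0.1600, 0.4000).
I(M;N) = Σ p(x,y)·log₂[p(x,y)/(p(x)p(y))].
  (α,a): 0.13·log₂(0.5183) = -0.1232
  (α,b): 0.05·log₂(0.5482) = -0.0434
  (α,c): 0.39·log₂(1.7105) = 0.3020
  (β,a): 0.31·log₂(1.6385) = 0.2208
  (β,b): 0.11·log₂(1.5988) = 0.0745
  (β,c): 0.01·log₂(0.0581) = -0.0410
Sum = 0.390 bits.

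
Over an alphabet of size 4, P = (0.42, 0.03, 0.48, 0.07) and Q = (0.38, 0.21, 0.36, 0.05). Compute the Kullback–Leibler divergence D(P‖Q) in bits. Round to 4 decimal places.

0.2096 bits

D(P‖Q) = Σ p·log₂(p/q).
  0.42·log₂(0.42/0.38) = 0.06064
  0.03·log₂(0.03/0.21) = -0.08422
  0.48·log₂(0.48/0.36) = 0.19922
  0.07·log₂(0.07/0.05) = 0.03398
D(P‖Q) = 0.2096 bits.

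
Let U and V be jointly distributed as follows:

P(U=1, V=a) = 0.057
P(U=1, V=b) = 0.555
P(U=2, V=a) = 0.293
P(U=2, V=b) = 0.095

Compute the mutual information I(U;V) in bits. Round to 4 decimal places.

0.3490 bits

Marginals: p(U) = (0.6120, 0.3880), p(V) = (0.3500, 0.6500).
I(U;V) = Σ p(x,y)·log₂[p(x,y)/(p(x)p(y))].
  (1,a): 0.057·log₂(0.2661) = -0.10887
  (1,b): 0.555·log₂(1.3952) = 0.26665
  (2,a): 0.293·log₂(2.1576) = 0.32506
  (2,b): 0.095·log₂(0.3767) = -0.13381
Sum = 0.3490 bits.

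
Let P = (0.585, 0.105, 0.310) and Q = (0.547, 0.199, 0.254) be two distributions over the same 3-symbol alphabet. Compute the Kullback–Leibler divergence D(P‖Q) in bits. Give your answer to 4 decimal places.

D(P‖Q) = Σ p·log₂(p/q).
  0.585·log₂(0.585/0.547) = 0.05668
  0.105·log₂(0.105/0.199) = -0.09685
  0.310·log₂(0.310/0.254) = 0.08911
D(P‖Q) = 0.0489 bits.

0.0489 bits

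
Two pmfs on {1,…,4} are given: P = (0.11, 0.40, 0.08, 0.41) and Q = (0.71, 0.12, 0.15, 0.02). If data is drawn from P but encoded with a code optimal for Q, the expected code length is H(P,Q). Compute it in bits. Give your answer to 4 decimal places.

3.8108 bits

H(P,Q) = −Σ p·log₂ q.
  −0.11·log₂(0.71) = 0.05435
  −0.40·log₂(0.12) = 1.22356
  −0.08·log₂(0.15) = 0.21896
  −0.41·log₂(0.02) = 2.31398
H(P,Q) = 3.8108 bits.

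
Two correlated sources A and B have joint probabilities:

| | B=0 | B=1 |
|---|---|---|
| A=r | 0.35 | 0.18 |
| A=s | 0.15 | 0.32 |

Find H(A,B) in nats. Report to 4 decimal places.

H(A,B) = −Σ p(x,y)·ln p(x,y) over all 4 cells.
  cell (r,0): −0.35·ln0.35 = 0.36744
  cell (r,1): −0.18·ln0.18 = 0.30866
  cell (s,0): −0.15·ln0.15 = 0.28457
  cell (s,1): −0.32·ln0.32 = 0.36462
Sum = 1.3253 nats.

1.3253 nats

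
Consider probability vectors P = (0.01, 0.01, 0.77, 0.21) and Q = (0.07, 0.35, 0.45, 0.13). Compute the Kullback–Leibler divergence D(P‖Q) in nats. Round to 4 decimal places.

D(P‖Q) = Σ p·ln(p/q).
  0.01·ln(0.01/0.07) = -0.01946
  0.01·ln(0.01/0.35) = -0.03555
  0.77·ln(0.77/0.45) = 0.41360
  0.21·ln(0.21/0.13) = 0.10071
D(P‖Q) = 0.4593 nats.

0.4593 nats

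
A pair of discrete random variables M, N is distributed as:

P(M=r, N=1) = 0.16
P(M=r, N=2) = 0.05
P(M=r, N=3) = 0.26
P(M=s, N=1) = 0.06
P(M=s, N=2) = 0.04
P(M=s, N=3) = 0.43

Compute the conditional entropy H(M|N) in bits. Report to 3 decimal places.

0.935 bits

Chain rule: H(M|N) = H(M,N) − H(N).
Marginals: p(M) = (0.4700, 0.5300), p(N) = (0.2200, 0.0900, 0.6900).
H(M,N) = 2.0973 bits; H(N) = 1.1626 bits.
H(M|N) = 2.0973 − 1.1626 = 0.935 bits.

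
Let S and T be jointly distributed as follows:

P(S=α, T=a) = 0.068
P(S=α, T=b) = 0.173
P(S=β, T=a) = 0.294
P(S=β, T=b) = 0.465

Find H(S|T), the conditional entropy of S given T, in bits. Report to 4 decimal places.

0.7902 bits

Marginals: p(S) = (0.2410, 0.7590), p(T) = (0.3620, 0.6380).
H(S|T) = Σ p(T) · H(S|T=·).
  T=a: p=0.3620, H(S|T=a) = 0.6969
  T=b: p=0.6380, H(S|T=b) = 0.8431
Weighted sum = 0.7902 bits.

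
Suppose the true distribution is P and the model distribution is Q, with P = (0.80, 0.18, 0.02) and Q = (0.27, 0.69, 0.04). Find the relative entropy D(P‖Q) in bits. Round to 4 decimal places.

D(P‖Q) = Σ p·log₂(p/q).
  0.80·log₂(0.80/0.27) = 1.25363
  0.18·log₂(0.18/0.69) = -0.34895
  0.02·log₂(0.02/0.04) = -0.02000
D(P‖Q) = 0.8847 bits.

0.8847 bits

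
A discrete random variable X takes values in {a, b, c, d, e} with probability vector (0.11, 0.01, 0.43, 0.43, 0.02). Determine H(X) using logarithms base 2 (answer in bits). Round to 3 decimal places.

1.577 bits

H(X) = −Σ p·log₂ p.
  −(0.11)·log₂(0.11) = 0.3503
  −(0.01)·log₂(0.01) = 0.0664
  −(0.43)·log₂(0.43) = 0.5236
  −(0.43)·log₂(0.43) = 0.5236
  −(0.02)·log₂(0.02) = 0.1129
Sum: 0.3503 + 0.0664 + 0.5236 + 0.5236 + 0.1129 = 1.577 bits.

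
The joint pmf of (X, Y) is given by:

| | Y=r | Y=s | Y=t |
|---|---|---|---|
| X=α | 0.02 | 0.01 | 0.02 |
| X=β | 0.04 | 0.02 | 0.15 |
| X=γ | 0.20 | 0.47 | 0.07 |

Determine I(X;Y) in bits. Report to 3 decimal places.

Marginals: p(X) = (0.0500, 0.2100, 0.7400), p(Y) = (0.2600, 0.5000, 0.2400).
I(X;Y) = Σ p(x,y)·log₂[p(x,y)/(p(x)p(y))].
  (α,r): 0.02·log₂(1.5385) = 0.0124
  (α,s): 0.01·log₂(0.4000) = -0.0132
  (α,t): 0.02·log₂(1.6667) = 0.0147
  (β,r): 0.04·log₂(0.7326) = -0.0180
  (β,s): 0.02·log₂(0.1905) = -0.0478
  (β,t): 0.15·log₂(2.9762) = 0.2360
  (γ,r): 0.20·log₂(1.0395) = 0.0112
  (γ,s): 0.47·log₂(1.2703) = 0.1622
  (γ,t): 0.07·log₂(0.3941) = -0.0940
Sum = 0.264 bits.

0.264 bits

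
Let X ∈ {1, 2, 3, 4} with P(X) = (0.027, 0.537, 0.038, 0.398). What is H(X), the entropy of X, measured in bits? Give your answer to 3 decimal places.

H(X) = −Σ p·log₂ p.
  −(0.027)·log₂(0.027) = 0.1407
  −(0.537)·log₂(0.537) = 0.4817
  −(0.038)·log₂(0.038) = 0.1793
  −(0.398)·log₂(0.398) = 0.5290
Sum: 0.1407 + 0.4817 + 0.1793 + 0.5290 = 1.331 bits.

1.331 bits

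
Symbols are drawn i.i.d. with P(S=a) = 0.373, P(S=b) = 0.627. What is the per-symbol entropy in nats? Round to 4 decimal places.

H(S) = −Σ p·ln p.
  −(0.373)·ln(0.373) = 0.36784
  −(0.627)·ln(0.627) = 0.29269
Sum: 0.36784 + 0.29269 = 0.6605 nats.

0.6605 nats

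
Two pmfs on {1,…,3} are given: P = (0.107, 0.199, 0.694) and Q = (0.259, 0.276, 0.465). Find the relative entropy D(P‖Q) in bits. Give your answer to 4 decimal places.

D(P‖Q) = Σ p·log₂(p/q).
  0.107·log₂(0.107/0.259) = -0.13646
  0.199·log₂(0.199/0.276) = -0.09391
  0.694·log₂(0.694/0.465) = 0.40093
D(P‖Q) = 0.1706 bits.

0.1706 bits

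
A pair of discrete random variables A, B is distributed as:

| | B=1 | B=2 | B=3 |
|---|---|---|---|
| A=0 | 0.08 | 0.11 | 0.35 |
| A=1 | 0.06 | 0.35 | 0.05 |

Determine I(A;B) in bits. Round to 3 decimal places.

Marginals: p(A) = (0.5400, 0.4600), p(B) = (0.1400, 0.4600, 0.4000).
I(A;B) = Σ p(x,y)·log₂[p(x,y)/(p(x)p(y))].
  (0,1): 0.08·log₂(1.0582) = 0.0065
  (0,2): 0.11·log₂(0.4428) = -0.1293
  (0,3): 0.35·log₂(1.6204) = 0.2437
  (1,1): 0.06·log₂(0.9317) = -0.0061
  (1,2): 0.35·log₂(1.6541) = 0.2541
  (1,3): 0.05·log₂(0.2717) = -0.0940
Sum = 0.275 bits.

0.275 bits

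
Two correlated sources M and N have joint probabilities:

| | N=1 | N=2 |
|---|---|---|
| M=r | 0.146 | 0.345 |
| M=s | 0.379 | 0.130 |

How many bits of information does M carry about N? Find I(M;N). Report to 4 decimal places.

0.1498 bits

Marginals: p(M) = (0.4910, 0.5090), p(N) = (0.5250, 0.4750).
I(M;N) = Σ p(x,y)·log₂[p(x,y)/(p(x)p(y))].
  (r,1): 0.146·log₂(0.5664) = -0.11974
  (r,2): 0.345·log₂(1.4793) = 0.19488
  (s,1): 0.379·log₂(1.4183) = 0.19107
  (s,2): 0.130·log₂(0.5377) = -0.11637
Sum = 0.1498 bits.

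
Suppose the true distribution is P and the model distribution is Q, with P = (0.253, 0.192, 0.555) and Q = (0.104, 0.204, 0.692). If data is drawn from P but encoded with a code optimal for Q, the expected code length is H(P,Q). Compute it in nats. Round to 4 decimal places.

1.0822 nats

H(P,Q) = −Σ p·ln q.
  −0.253·ln(0.104) = 0.57263
  −0.192·ln(0.204) = 0.30521
  −0.555·ln(0.692) = 0.20433
H(P,Q) = 1.0822 nats.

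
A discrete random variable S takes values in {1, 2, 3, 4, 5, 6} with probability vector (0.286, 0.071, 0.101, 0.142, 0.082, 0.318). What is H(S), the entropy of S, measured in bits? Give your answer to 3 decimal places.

2.343 bits

H(S) = −Σ p·log₂ p.
  −(0.286)·log₂(0.286) = 0.5165
  −(0.071)·log₂(0.071) = 0.2709
  −(0.101)·log₂(0.101) = 0.3341
  −(0.142)·log₂(0.142) = 0.3999
  −(0.082)·log₂(0.082) = 0.2959
  −(0.318)·log₂(0.318) = 0.5256
Sum: 0.5165 + 0.2709 + 0.3341 + 0.3999 + 0.2959 + 0.5256 = 2.343 bits.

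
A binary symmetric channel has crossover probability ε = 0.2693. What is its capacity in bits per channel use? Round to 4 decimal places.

Binary symmetric channel: C = 1 − h₂(ε) where h₂ is the binary entropy function.
h₂(0.2693) = −0.2693·log₂0.2693 − 0.7307·log₂0.7307 = 0.8405.
C = 1 − 0.8405 = 0.1595 bits per channel use.

0.1595 bits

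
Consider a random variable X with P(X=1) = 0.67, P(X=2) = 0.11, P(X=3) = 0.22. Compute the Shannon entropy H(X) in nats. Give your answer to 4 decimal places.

H(X) = −Σ p·ln p.
  −(0.67)·ln(0.67) = 0.26832
  −(0.11)·ln(0.11) = 0.24280
  −(0.22)·ln(0.22) = 0.33311
Sum: 0.26832 + 0.24280 + 0.33311 = 0.8442 nats.

0.8442 nats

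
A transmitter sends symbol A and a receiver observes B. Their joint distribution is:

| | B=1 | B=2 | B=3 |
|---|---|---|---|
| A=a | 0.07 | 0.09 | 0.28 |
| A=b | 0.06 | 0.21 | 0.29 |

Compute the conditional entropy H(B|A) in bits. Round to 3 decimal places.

1.340 bits

Marginals: p(A) = (0.4400, 0.5600), p(B) = (0.1300, 0.3000, 0.5700).
H(B|A) = Σ p(A) · H(B|A=·).
  A=a: p=0.4400, H(B|A=a) = 1.3052
  A=b: p=0.5600, H(B|A=b) = 1.3675
Weighted sum = 1.340 bits.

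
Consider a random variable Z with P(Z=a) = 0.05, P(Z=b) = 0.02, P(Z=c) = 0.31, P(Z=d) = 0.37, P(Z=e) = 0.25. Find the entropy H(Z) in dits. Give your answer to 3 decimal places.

H(Z) = −Σ p·log₁₀ p.
  −(0.05)·log₁₀(0.05) = 0.0651
  −(0.02)·log₁₀(0.02) = 0.0340
  −(0.31)·log₁₀(0.31) = 0.1577
  −(0.37)·log₁₀(0.37) = 0.1598
  −(0.25)·log₁₀(0.25) = 0.1505
Sum: 0.0651 + 0.0340 + 0.1577 + 0.1598 + 0.1505 = 0.567 dits.

0.567 dits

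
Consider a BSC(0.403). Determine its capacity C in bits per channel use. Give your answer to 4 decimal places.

0.0273 bits

Binary symmetric channel: C = 1 − h₂(ε) where h₂ is the binary entropy function.
h₂(0.403) = −0.403·log₂0.403 − 0.597·log₂0.597 = 0.9727.
C = 1 − 0.9727 = 0.0273 bits per channel use.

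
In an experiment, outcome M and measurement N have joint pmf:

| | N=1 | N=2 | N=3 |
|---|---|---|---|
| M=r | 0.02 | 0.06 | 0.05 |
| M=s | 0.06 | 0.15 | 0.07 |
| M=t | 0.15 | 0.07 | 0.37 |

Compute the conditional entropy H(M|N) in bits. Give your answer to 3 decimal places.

1.199 bits

Chain rule: H(M|N) = H(M,N) − H(N).
Marginals: p(M) = (0.1300, 0.2800, 0.5900), p(N) = (0.2300, 0.2800, 0.4900).
H(M,N) = 2.7050 bits; H(N) = 1.5062 bits.
H(M|N) = 2.7050 − 1.5062 = 1.199 bits.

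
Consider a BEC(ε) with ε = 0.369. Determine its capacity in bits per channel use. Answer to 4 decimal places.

Binary erasure channel: capacity C = 1 − ε.
C = 1 − 0.369 = 0.6310 bits per channel use.

0.6310 bits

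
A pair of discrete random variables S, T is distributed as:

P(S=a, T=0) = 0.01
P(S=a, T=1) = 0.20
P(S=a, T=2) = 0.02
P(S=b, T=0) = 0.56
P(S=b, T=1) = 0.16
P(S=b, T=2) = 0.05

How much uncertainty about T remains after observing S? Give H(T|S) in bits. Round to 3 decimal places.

0.973 bits

Chain rule: H(T|S) = H(S,T) − H(S).
Marginals: p(S) = (0.2300, 0.7700), p(T) = (0.5700, 0.3600, 0.0700).
H(S,T) = 1.7513 bits; H(S) = 0.7780 bits.
H(T|S) = 1.7513 − 0.7780 = 0.973 bits.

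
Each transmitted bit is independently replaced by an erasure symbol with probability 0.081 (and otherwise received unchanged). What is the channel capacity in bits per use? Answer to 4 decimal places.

0.9190 bits

Binary erasure channel: capacity C = 1 − ε.
C = 1 − 0.081 = 0.9190 bits per channel use.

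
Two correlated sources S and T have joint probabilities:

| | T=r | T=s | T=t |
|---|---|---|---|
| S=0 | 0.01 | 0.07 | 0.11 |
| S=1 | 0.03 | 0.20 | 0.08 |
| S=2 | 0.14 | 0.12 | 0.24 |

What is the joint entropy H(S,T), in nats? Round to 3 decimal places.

1.976 nats

H(S,T) = −Σ p(x,y)·ln p(x,y) over all 9 cells.
  cell (0,r): −0.01·ln0.01 = 0.0461
  cell (0,s): −0.07·ln0.07 = 0.1861
  cell (0,t): −0.11·ln0.11 = 0.2428
  cell (1,r): −0.03·ln0.03 = 0.1052
  cell (1,s): −0.20·ln0.20 = 0.3219
  cell (1,t): −0.08·ln0.08 = 0.2021
  cell (2,r): −0.14·ln0.14 = 0.2753
  cell (2,s): −0.12·ln0.12 = 0.2544
  cell (2,t): −0.24·ln0.24 = 0.3425
Sum = 1.976 nats.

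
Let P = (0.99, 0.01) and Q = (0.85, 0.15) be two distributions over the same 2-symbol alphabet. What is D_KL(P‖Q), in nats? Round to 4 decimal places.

0.1239 nats

D(P‖Q) = Σ p·ln(p/q).
  0.99·ln(0.99/0.85) = 0.15094
  0.01·ln(0.01/0.15) = -0.02708
D(P‖Q) = 0.1239 nats.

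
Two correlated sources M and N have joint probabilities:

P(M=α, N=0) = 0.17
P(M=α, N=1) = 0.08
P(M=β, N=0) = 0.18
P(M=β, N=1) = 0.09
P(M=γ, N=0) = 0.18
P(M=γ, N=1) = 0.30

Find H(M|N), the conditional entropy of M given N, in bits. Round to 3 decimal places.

Marginals: p(M) = (0.2500, 0.2700, 0.4800), p(N) = (0.5300, 0.4700).
H(M|N) = Σ p(N) · H(M|N=·).
  N=0: p=0.5300, H(M|N=0) = 1.5844
  N=1: p=0.4700, H(M|N=1) = 1.3049
Weighted sum = 1.453 bits.

1.453 bits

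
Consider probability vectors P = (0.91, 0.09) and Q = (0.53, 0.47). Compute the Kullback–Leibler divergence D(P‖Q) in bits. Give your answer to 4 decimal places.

D(P‖Q) = Σ p·log₂(p/q).
  0.91·log₂(0.91/0.53) = 0.70969
  0.09·log₂(0.09/0.47) = -0.21462
D(P‖Q) = 0.4951 bits.

0.4951 bits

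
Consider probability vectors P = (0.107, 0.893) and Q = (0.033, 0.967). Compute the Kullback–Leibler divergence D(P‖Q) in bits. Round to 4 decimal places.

D(P‖Q) = Σ p·log₂(p/q).
  0.107·log₂(0.107/0.033) = 0.18159
  0.893·log₂(0.893/0.967) = -0.10257
D(P‖Q) = 0.0790 bits.

0.0790 bits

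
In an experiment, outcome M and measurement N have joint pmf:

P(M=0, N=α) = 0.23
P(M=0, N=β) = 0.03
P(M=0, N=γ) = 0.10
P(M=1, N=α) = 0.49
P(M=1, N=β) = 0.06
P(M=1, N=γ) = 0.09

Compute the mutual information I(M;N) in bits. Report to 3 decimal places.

0.020 bits

Marginals: p(M) = (0.3600, 0.6400), p(N) = (0.7200, 0.0900, 0.1900).
I(M;N) = H(M) + H(N) − H(M,N).
H(M) = 0.9427, H(N) = 1.1091, H(M,N) = 2.0321.
I(M;N) = 0.9427 + 1.1091 − 2.0321 = 0.020 bits.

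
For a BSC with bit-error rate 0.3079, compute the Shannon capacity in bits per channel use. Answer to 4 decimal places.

0.1093 bits

Binary symmetric channel: C = 1 − h₂(ε) where h₂ is the binary entropy function.
h₂(0.3079) = −0.3079·log₂0.3079 − 0.6921·log₂0.6921 = 0.8907.
C = 1 − 0.8907 = 0.1093 bits per channel use.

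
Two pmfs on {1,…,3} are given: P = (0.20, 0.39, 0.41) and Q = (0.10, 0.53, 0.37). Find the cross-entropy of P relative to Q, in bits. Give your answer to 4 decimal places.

H(P,Q) = −Σ p·log₂ q.
  −0.20·log₂(0.10) = 0.66439
  −0.39·log₂(0.53) = 0.35721
  −0.41·log₂(0.37) = 0.58811
H(P,Q) = 1.6097 bits.

1.6097 bits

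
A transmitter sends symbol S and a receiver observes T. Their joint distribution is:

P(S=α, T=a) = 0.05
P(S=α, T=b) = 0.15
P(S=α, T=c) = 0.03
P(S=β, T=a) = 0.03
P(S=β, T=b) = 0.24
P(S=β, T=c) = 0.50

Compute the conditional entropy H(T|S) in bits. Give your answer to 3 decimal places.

1.146 bits

Marginals: p(S) = (0.2300, 0.7700), p(T) = (0.0800, 0.3900, 0.5300).
H(T|S) = Σ p(S) · H(T|S=·).
  S=α: p=0.2300, H(T|S=α) = 1.2641
  S=β: p=0.7700, H(T|S=β) = 1.1111
Weighted sum = 1.146 bits.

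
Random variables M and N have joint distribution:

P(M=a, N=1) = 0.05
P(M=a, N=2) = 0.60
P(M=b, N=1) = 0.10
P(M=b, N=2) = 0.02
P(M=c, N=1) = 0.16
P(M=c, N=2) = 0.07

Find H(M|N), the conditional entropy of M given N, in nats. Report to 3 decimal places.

0.625 nats

Marginals: p(M) = (0.6500, 0.1200, 0.2300), p(N) = (0.3100, 0.6900).
H(M|N) = Σ p(N) · H(M|N=·).
  N=1: p=0.3100, H(M|N=1) = 1.0006
  N=2: p=0.6900, H(M|N=2) = 0.4563
Weighted sum = 0.625 nats.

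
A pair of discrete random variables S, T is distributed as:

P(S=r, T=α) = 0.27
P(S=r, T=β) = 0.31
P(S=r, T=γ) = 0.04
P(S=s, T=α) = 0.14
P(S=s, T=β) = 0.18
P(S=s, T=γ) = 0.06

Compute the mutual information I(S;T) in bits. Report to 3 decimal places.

0.016 bits

Marginals: p(S) = (0.6200, 0.3800), p(T) = (0.4100, 0.4900, 0.1000).
I(S;T) = Σ p(x,y)·log₂[p(x,y)/(p(x)p(y))].
  (r,α): 0.27·log₂(1.0622) = 0.0235
  (r,β): 0.31·log₂(1.0204) = 0.0090
  (r,γ): 0.04·log₂(0.6452) = -0.0253
  (s,α): 0.14·log₂(0.8986) = -0.0216
  (s,β): 0.18·log₂(0.9667) = -0.0088
  (s,γ): 0.06·log₂(1.5789) = 0.0395
Sum = 0.016 bits.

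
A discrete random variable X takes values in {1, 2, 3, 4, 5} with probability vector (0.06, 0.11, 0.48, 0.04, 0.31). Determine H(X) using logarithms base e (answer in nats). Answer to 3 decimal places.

1.256 nats

H(X) = −Σ p·ln p.
  −(0.06)·ln(0.06) = 0.1688
  −(0.11)·ln(0.11) = 0.2428
  −(0.48)·ln(0.48) = 0.3523
  −(0.04)·ln(0.04) = 0.1288
  −(0.31)·ln(0.31) = 0.3631
Sum: 0.1688 + 0.2428 + 0.3523 + 0.1288 + 0.3631 = 1.256 nats.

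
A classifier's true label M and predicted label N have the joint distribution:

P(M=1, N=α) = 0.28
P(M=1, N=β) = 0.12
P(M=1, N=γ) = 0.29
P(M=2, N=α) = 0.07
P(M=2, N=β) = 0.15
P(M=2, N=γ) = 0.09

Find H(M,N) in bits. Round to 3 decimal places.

H(M,N) = −Σ p(x,y)·log₂ p(x,y) over all 6 cells.
  cell (1,α): −0.28·log₂0.28 = 0.5142
  cell (1,β): −0.12·log₂0.12 = 0.3671
  cell (1,γ): −0.29·log₂0.29 = 0.5179
  cell (2,α): −0.07·log₂0.07 = 0.2686
  cell (2,β): −0.15·log₂0.15 = 0.4105
  cell (2,γ): −0.09·log₂0.09 = 0.3127
Sum = 2.391 bits.

2.391 bits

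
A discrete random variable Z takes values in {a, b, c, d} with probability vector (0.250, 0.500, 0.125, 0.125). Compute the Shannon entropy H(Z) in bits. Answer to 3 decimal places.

H(Z) = −Σ p·log₂ p.
  −(0.250)·log₂(0.250) = 0.5000
  −(0.500)·log₂(0.500) = 0.5000
  −(0.125)·log₂(0.125) = 0.3750
  −(0.125)·log₂(0.125) = 0.3750
Sum: 0.5000 + 0.5000 + 0.3750 + 0.3750 = 1.750 bits.

1.750 bits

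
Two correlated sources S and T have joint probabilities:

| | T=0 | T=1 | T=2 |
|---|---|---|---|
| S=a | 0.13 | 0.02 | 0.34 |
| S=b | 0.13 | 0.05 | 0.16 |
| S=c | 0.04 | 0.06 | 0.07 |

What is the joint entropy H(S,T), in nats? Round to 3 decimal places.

H(S,T) = −Σ p(x,y)·ln p(x,y) over all 9 cells.
  cell (a,0): −0.13·ln0.13 = 0.2652
  cell (a,1): −0.02·ln0.02 = 0.0782
  cell (a,2): −0.34·ln0.34 = 0.3668
  cell (b,0): −0.13·ln0.13 = 0.2652
  cell (b,1): −0.05·ln0.05 = 0.1498
  cell (b,2): −0.16·ln0.16 = 0.2932
  cell (c,0): −0.04·ln0.04 = 0.1288
  cell (c,1): −0.06·ln0.06 = 0.1688
  cell (c,2): −0.07·ln0.07 = 0.1861
Sum = 1.902 nats.

1.902 nats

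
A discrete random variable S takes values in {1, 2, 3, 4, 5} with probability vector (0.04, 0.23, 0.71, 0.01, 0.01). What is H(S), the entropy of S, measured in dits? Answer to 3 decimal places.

0.348 dits

H(S) = −Σ p·log₁₀ p.
  −(0.04)·log₁₀(0.04) = 0.0559
  −(0.23)·log₁₀(0.23) = 0.1468
  −(0.71)·log₁₀(0.71) = 0.1056
  −(0.01)·log₁₀(0.01) = 0.0200
  −(0.01)·log₁₀(0.01) = 0.0200
Sum: 0.0559 + 0.1468 + 0.1056 + 0.0200 + 0.0200 = 0.348 dits.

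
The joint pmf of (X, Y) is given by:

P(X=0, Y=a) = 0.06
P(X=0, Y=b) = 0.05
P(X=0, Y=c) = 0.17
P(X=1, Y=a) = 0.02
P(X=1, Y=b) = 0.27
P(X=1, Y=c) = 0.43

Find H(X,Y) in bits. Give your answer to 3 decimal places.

2.041 bits

H(X,Y) = −Σ p(x,y)·log₂ p(x,y) over all 6 cells.
  cell (0,a): −0.06·log₂0.06 = 0.2435
  cell (0,b): −0.05·log₂0.05 = 0.2161
  cell (0,c): −0.17·log₂0.17 = 0.4346
  cell (1,a): −0.02·log₂0.02 = 0.1129
  cell (1,b): −0.27·log₂0.27 = 0.5100
  cell (1,c): −0.43·log₂0.43 = 0.5236
Sum = 2.041 bits.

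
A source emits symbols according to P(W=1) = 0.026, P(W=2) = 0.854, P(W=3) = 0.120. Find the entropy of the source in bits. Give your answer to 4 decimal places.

0.6984 bits

H(W) = −Σ p·log₂ p.
  −(0.026)·log₂(0.026) = 0.13690
  −(0.854)·log₂(0.854) = 0.19445
  −(0.120)·log₂(0.120) = 0.36707
Sum: 0.13690 + 0.19445 + 0.36707 = 0.6984 bits.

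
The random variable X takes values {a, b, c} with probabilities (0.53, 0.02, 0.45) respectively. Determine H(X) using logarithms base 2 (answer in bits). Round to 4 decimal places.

1.1167 bits

H(X) = −Σ p·log₂ p.
  −(0.53)·log₂(0.53) = 0.48545
  −(0.02)·log₂(0.02) = 0.11288
  −(0.45)·log₂(0.45) = 0.51840
Sum: 0.48545 + 0.11288 + 0.51840 = 1.1167 bits.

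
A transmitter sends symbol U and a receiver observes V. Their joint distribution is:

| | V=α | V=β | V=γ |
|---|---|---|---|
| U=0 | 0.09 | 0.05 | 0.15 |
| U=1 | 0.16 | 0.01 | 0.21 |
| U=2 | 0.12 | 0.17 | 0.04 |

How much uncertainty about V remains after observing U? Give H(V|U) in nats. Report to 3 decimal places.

0.910 nats

Marginals: p(U) = (0.2900, 0.3800, 0.3300), p(V) = (0.3700, 0.2300, 0.4000).
H(V|U) = Σ p(U) · H(V|U=·).
  U=0: p=0.2900, H(V|U=0) = 1.0072
  U=1: p=0.3800, H(V|U=1) = 0.7877
  U=2: p=0.3300, H(V|U=2) = 0.9653
Weighted sum = 0.910 nats.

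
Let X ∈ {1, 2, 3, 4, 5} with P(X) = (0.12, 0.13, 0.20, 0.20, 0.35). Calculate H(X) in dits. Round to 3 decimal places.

H(X) = −Σ p·log₁₀ p.
  −(0.12)·log₁₀(0.12) = 0.1105
  −(0.13)·log₁₀(0.13) = 0.1152
  −(0.20)·log₁₀(0.20) = 0.1398
  −(0.20)·log₁₀(0.20) = 0.1398
  −(0.35)·log₁₀(0.35) = 0.1596
Sum: 0.1105 + 0.1152 + 0.1398 + 0.1398 + 0.1596 = 0.665 dits.

0.665 dits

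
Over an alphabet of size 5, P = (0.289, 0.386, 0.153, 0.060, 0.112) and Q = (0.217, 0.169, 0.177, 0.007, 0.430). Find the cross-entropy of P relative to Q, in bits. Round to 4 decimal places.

H(P,Q) = −Σ p·log₂ q.
  −0.289·log₂(0.217) = 0.63702
  −0.386·log₂(0.169) = 0.99005
  −0.153·log₂(0.177) = 0.38222
  −0.060·log₂(0.007) = 0.42951
  −0.112·log₂(0.430) = 0.13637
H(P,Q) = 2.5752 bits.

2.5752 bits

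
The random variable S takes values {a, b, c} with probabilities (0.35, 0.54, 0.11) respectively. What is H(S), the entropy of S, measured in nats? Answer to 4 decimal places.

0.9430 nats

H(S) = −Σ p·ln p.
  −(0.35)·ln(0.35) = 0.36744
  −(0.54)·ln(0.54) = 0.33274
  −(0.11)·ln(0.11) = 0.24280
Sum: 0.36744 + 0.33274 + 0.24280 = 0.9430 nats.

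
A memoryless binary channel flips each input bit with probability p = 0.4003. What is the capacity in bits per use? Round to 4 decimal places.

Binary symmetric channel: C = 1 − h₂(ε) where h₂ is the binary entropy function.
h₂(0.4003) = −0.4003·log₂0.4003 − 0.5997·log₂0.5997 = 0.9711.
C = 1 − 0.9711 = 0.0289 bits per channel use.

0.0289 bits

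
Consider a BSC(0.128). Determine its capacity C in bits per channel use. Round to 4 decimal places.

Binary symmetric channel: C = 1 − h₂(ε) where h₂ is the binary entropy function.
h₂(0.128) = −0.128·log₂0.128 − 0.872·log₂0.872 = 0.5519.
C = 1 − 0.5519 = 0.4481 bits per channel use.

0.4481 bits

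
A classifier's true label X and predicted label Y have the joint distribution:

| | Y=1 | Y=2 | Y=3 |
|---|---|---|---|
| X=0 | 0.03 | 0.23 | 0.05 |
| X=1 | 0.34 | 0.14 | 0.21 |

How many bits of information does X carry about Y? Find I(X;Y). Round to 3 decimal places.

0.205 bits

Marginals: p(X) = (0.3100, 0.6900), p(Y) = (0.3700, 0.3700, 0.2600).
I(X;Y) = H(X) + H(Y) − H(X,Y).
H(X) = 0.8932, H(Y) = 1.5667, H(X,Y) = 2.2546.
I(X;Y) = 0.8932 + 1.5667 − 2.2546 = 0.205 bits.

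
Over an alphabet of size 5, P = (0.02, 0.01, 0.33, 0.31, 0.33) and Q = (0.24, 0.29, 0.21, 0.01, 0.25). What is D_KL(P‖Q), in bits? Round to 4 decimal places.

D(P‖Q) = Σ p·log₂(p/q).
  0.02·log₂(0.02/0.24) = -0.07170
  0.01·log₂(0.01/0.29) = -0.04858
  0.33·log₂(0.33/0.21) = 0.21519
  0.31·log₂(0.31/0.01) = 1.53580
  0.33·log₂(0.33/0.25) = 0.13218
D(P‖Q) = 1.7629 bits.

1.7629 bits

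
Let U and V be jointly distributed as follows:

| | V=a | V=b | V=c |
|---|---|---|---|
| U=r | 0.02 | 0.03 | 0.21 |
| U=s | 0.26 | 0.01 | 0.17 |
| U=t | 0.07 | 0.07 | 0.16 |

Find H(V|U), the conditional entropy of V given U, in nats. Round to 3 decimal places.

Chain rule: H(V|U) = H(U,V) − H(U).
Marginals: p(U) = (0.2600, 0.4400, 0.3000), p(V) = (0.3500, 0.1100, 0.5400).
H(U,V) = 1.8742 nats; H(U) = 1.0727 nats.
H(V|U) = 1.8742 − 1.0727 = 0.802 nats.

0.802 nats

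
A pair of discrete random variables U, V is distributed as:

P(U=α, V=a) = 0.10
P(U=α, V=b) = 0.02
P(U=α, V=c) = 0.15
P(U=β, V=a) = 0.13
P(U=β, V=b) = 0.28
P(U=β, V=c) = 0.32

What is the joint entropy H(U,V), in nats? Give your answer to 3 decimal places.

1.579 nats

H(U,V) = −Σ p(x,y)·ln p(x,y) over all 6 cells.
  cell (α,a): −0.10·ln0.10 = 0.2303
  cell (α,b): −0.02·ln0.02 = 0.0782
  cell (α,c): −0.15·ln0.15 = 0.2846
  cell (β,a): −0.13·ln0.13 = 0.2652
  cell (β,b): −0.28·ln0.28 = 0.3564
  cell (β,c): −0.32·ln0.32 = 0.3646
Sum = 1.579 nats.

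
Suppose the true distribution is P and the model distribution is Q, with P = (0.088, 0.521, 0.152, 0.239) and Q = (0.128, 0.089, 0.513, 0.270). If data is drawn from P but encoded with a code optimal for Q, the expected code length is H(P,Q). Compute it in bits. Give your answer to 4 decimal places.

2.6771 bits

H(P,Q) = −Σ p·log₂ q.
  −0.088·log₂(0.128) = 0.26099
  −0.521·log₂(0.089) = 1.81832
  −0.152·log₂(0.513) = 0.14637
  −0.239·log₂(0.270) = 0.45146
H(P,Q) = 2.6771 bits.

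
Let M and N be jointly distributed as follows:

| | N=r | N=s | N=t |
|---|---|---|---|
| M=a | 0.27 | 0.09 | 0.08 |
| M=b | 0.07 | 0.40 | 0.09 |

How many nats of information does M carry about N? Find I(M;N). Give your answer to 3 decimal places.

0.162 nats

Marginals: p(M) = (0.4400, 0.5600), p(N) = (0.3400, 0.4900, 0.1700).
I(M;N) = Σ p(x,y)·ln[p(x,y)/(p(x)p(y))].
  (a,r): 0.27·ln(1.8048) = 0.1594
  (a,s): 0.09·ln(0.4174) = -0.0786
  (a,t): 0.08·ln(1.0695) = 0.0054
  (b,r): 0.07·ln(0.3676) = -0.0700
  (b,s): 0.40·ln(1.4577) = 0.1508
  (b,t): 0.09·ln(0.9454) = -0.0051
Sum = 0.162 nats.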